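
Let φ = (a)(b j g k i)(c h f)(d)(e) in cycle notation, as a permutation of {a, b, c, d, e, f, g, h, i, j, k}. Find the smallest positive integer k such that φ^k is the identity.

15

The disjoint cycles have lengths 5, 3, 1, 1, 1.
Since disjoint cycles commute, ord(φ) = lcm(5, 3) = 15.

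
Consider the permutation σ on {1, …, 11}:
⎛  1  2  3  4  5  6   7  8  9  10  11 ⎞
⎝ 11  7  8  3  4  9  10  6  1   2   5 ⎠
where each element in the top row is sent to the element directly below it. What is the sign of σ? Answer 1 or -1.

-1

In disjoint-cycle form the cycle lengths are 8, 3.
A cycle is odd iff its length is even; σ has 1 even-length cycle, so sgn(σ) = (−1)^1 and σ is odd.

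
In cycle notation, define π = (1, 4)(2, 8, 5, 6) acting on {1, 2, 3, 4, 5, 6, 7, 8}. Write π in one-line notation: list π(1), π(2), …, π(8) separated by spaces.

4 8 3 1 6 2 7 5

Reading each image from the cycles: 1↦4, 2↦8, 3↦3, 4↦1, 5↦6, 6↦2, 7↦7, 8↦5.
So the one-line form is 4 8 3 1 6 2 7 5.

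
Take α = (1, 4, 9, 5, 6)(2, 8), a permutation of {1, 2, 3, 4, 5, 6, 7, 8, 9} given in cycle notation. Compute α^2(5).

5 lies in the 5-cycle (1, 4, 9, 5, 6).
Stepping 2 places around the cycle: 5 → 6 → 1.

1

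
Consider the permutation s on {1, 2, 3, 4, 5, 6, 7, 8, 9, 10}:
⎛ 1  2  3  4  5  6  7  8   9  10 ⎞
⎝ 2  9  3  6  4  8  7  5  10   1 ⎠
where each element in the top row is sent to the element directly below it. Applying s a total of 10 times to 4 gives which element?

8

Tracing 4 → 6 → … returns to 4 after 4 steps, so 4 lies in a 4-cycle (4, 6, 8, 5).
Since the cycle has length 4, s^10 acts on it the same as s^2 (10 mod 4 = 2).
Stepping 2 places around the cycle: 4 → 6 → 8.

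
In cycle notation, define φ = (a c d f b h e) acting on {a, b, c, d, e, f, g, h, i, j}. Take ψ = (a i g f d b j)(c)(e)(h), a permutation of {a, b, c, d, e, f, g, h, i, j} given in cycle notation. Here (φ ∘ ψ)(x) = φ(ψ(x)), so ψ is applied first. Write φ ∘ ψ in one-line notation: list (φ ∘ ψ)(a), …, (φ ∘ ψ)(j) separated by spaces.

i j d h a f b e g c

(φ ∘ ψ)(x) = φ(ψ(x)). Computing each image: φ(ψ(a)) = φ(i) = i, φ(ψ(b)) = φ(j) = j, φ(ψ(c)) = φ(c) = d, φ(ψ(d)) = φ(b) = h, φ(ψ(e)) = φ(e) = a, φ(ψ(f)) = φ(d) = f, φ(ψ(g)) = φ(f) = b, φ(ψ(h)) = φ(h) = e, φ(ψ(i)) = φ(g) = g, φ(ψ(j)) = φ(a) = c.
Hence φ ∘ ψ = [i j d h a f b e g c].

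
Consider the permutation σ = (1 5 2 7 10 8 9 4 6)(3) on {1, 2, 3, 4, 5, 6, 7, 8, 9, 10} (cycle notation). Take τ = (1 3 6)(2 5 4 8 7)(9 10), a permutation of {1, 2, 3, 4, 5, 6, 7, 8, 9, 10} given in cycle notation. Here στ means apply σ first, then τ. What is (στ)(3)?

First apply σ: σ(3) = 3, then τ(3) = 6. Thus (στ)(3) = 6.

6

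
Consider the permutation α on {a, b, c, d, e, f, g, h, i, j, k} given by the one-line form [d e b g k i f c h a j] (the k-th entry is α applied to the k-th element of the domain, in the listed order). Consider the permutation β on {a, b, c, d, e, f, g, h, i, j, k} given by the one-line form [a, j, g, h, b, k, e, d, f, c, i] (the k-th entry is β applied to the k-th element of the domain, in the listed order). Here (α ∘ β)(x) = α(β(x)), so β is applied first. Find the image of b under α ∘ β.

a

First apply β: β(b) = j, then α(j) = a. Thus (α ∘ β)(b) = a.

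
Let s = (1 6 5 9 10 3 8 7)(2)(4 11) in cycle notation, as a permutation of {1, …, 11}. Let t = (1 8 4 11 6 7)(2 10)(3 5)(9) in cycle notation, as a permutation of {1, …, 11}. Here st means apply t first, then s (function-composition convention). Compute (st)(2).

(st)(2) = s(t(2)). t(2) = 10, then s(10) = 3. So (st)(2) = 3.

3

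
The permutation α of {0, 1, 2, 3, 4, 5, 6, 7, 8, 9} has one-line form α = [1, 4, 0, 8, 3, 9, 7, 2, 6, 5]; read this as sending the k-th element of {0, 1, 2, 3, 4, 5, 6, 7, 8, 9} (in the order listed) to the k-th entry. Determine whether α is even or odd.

In disjoint-cycle form the cycle lengths are 8, 2.
A cycle of length ℓ contributes ℓ−1 transpositions, so α is a product of 7 + 1 = 8 transpositions — even.

even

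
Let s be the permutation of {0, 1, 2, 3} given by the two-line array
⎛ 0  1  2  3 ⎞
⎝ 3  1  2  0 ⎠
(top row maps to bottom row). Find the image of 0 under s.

The entry below 0 in the array is 3, so s(0) = 3.

3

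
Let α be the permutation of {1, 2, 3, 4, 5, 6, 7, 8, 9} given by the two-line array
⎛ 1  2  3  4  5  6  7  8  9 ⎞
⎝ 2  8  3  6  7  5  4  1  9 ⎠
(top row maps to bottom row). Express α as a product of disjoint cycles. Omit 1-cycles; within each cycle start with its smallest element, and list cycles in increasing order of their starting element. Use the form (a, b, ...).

(1, 2, 8)(4, 6, 5, 7)

Iterating α from 1 gives 1 → 2 → 8 → 1; that is the 3-cycle (1, 2, 8).
Continuing from each remaining unvisited element yields (1, 2, 8)(4, 6, 5, 7).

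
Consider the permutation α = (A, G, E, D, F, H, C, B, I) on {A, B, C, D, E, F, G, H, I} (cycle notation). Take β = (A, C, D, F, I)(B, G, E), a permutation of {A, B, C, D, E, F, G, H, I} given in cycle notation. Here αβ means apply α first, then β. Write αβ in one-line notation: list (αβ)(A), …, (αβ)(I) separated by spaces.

E A G I F H B D C

For each element, apply α then β: A → G → E; B → I → A; C → B → G; D → F → I; E → D → F; F → H → H; G → E → B; H → C → D; I → A → C.
So αβ in one-line form is E A G I F H B D C.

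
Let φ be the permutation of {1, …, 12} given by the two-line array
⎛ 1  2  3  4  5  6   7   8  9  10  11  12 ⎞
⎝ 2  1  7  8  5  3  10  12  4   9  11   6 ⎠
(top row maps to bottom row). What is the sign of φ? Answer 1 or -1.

In disjoint-cycle form the cycle lengths are 8, 2, 1, 1.
A cycle is odd iff its length is even; φ has 2 even-length cycles, so sgn(φ) = (−1)^2 and φ is even.

1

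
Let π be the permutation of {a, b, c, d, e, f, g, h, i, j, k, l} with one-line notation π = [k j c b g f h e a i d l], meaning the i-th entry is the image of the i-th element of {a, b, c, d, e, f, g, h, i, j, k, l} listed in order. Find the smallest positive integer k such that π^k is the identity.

Writing π as disjoint cycles, the cycle lengths are 6, 3, 1, 1, 1.
The order is lcm(6, 3) = 6.

6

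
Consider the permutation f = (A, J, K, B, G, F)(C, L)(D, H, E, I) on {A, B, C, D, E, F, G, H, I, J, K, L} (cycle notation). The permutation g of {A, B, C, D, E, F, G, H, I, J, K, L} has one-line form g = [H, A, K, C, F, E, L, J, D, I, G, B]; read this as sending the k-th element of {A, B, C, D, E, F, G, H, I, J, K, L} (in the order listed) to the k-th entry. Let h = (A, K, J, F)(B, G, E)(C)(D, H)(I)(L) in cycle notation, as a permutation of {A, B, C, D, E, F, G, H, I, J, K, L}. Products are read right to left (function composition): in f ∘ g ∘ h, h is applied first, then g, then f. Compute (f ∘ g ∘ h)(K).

Chase K: h(K) = J; g(J) = I; f(I) = D. Hence (f ∘ g ∘ h)(K) = D.

D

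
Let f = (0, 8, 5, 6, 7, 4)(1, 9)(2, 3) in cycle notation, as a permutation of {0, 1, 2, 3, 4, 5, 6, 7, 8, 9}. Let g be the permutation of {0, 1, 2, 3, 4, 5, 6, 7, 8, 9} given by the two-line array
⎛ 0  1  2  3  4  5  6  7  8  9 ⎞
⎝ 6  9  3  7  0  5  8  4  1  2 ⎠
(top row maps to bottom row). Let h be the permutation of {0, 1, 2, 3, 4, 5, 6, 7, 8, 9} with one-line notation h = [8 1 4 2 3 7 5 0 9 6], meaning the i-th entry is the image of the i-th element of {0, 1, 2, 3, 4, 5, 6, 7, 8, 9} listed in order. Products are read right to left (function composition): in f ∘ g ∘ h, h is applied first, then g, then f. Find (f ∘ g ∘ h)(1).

1

Chase 1: h(1) = 1; g(1) = 9; f(9) = 1. Hence (f ∘ g ∘ h)(1) = 1.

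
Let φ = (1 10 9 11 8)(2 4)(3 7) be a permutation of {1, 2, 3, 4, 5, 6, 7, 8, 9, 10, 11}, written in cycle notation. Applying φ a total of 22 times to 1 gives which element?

1 lies in the 5-cycle (1 10 9 11 8).
Since the cycle has length 5, φ^22 acts on it the same as φ^2 (22 mod 5 = 2).
Stepping 2 places around the cycle: 1 → 10 → 9.

9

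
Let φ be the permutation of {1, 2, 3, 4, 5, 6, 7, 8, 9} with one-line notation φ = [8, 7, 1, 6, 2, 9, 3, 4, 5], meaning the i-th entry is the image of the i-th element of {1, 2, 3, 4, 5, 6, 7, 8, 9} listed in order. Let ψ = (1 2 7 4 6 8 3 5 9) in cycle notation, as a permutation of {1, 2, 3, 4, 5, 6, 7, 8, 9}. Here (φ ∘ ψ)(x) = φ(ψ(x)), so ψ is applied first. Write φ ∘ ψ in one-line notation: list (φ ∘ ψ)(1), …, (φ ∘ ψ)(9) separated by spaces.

Chase each element through ψ then φ: 1 → 2 → 7; 2 → 7 → 3; 3 → 5 → 2; 4 → 6 → 9; 5 → 9 → 5; 6 → 8 → 4; 7 → 4 → 6; 8 → 3 → 1; 9 → 1 → 8.
So φ ∘ ψ in one-line form is 7 3 2 9 5 4 6 1 8.

7 3 2 9 5 4 6 1 8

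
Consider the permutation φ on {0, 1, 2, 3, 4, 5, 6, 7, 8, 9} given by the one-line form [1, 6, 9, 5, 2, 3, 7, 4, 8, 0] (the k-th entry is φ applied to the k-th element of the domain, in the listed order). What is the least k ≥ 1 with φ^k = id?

The disjoint-cycle form of φ has cycle lengths 7, 2, 1.
The order is lcm(7, 2) = 14.

14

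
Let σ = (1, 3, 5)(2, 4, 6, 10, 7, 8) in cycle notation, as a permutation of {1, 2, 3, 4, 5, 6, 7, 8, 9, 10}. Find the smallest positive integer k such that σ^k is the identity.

The disjoint cycles have lengths 6, 3, 1.
The order of σ is the least common multiple of its cycle lengths: lcm(6, 3) = 6.

6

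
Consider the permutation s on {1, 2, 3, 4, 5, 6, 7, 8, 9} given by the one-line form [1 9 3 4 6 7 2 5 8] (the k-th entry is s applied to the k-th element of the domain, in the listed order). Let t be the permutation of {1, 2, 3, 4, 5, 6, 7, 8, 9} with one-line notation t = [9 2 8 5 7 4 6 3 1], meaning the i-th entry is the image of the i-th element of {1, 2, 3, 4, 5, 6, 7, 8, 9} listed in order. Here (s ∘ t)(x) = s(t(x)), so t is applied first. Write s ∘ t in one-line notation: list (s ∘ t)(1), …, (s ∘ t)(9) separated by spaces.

8 9 5 6 2 4 7 3 1

Chase each element through t then s: 1 → 9 → 8; 2 → 2 → 9; 3 → 8 → 5; 4 → 5 → 6; 5 → 7 → 2; 6 → 4 → 4; 7 → 6 → 7; 8 → 3 → 3; 9 → 1 → 1.
Collecting the images, s ∘ t = [8 9 5 6 2 4 7 3 1].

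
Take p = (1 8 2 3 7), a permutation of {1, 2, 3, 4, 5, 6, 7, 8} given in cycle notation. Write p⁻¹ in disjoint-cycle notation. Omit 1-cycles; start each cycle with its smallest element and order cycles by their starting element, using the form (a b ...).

If p sends a → b within a cycle, p⁻¹ sends b → a; equivalently, reverse each cycle.
Reversing each cycle of p and rotating so the smallest element leads gives (1 7 3 2 8).

(1 7 3 2 8)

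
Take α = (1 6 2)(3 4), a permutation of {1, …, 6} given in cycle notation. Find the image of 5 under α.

5

5 does not appear in any cycle of α, so it is a fixed point: α(5) = 5.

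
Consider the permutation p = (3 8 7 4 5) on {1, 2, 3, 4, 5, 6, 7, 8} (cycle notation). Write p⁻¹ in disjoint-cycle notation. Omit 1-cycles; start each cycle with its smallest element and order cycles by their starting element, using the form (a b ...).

(3 5 4 7 8)

The inverse reverses each cycle.
After reversing and putting each cycle's least element first, p⁻¹ = (3 5 4 7 8).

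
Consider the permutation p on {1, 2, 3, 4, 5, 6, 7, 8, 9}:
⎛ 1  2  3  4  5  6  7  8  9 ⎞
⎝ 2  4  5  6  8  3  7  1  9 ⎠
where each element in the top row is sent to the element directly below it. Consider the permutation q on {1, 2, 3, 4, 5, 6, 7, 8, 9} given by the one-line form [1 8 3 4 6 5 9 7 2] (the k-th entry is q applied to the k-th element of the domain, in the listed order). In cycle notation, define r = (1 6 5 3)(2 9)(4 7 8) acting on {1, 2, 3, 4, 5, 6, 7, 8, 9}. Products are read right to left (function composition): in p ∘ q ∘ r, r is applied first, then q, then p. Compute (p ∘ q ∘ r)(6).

(p ∘ q ∘ r)(6) = p(q(r(6))). r(6) = 5, then q(5) = 6, then p(6) = 3, so the result is 3.

3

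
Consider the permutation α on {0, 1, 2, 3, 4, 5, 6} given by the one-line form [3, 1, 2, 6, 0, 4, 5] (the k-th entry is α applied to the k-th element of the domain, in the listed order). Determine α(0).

3

0 is element number 1 of the domain, and entry number 1 of the one-line form is 3, so α(0) = 3.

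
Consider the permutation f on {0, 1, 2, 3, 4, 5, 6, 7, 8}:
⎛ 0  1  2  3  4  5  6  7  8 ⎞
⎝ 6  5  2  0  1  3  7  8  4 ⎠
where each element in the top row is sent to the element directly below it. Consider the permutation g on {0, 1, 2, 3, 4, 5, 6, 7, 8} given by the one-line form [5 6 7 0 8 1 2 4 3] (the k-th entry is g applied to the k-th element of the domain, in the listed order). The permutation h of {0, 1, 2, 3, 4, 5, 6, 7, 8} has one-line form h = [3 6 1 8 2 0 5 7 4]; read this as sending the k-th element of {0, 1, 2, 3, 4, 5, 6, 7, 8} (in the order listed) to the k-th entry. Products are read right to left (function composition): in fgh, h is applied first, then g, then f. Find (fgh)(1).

2

Apply the permutations in order: h(1) = 6, then g(6) = 2, then f(2) = 2. So (fgh)(1) = 2.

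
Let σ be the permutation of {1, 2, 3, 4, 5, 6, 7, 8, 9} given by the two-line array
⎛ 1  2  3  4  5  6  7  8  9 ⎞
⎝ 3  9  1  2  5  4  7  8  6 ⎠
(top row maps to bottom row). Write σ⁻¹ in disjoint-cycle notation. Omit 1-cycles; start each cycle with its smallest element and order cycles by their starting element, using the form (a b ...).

The cycle decomposition of σ is (1 3)(2 9 6 4).
The inverse reverses every cycle; in canonical form, σ⁻¹ = (1 3)(2 4 6 9).

(1 3)(2 4 6 9)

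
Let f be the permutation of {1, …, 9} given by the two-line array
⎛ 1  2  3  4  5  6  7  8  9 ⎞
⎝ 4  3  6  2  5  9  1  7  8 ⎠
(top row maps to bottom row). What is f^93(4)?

8

Tracing 4 → 2 → … returns to 4 after 8 steps, so 4 lies in an 8-cycle (1, 4, 2, 3, 6, 9, 8, 7).
Since the cycle has length 8, f^93 acts on it the same as f^5 (93 mod 8 = 5).
Advancing 5 steps from 4: 4 → 2 → 3 → 6 → 9 → 8.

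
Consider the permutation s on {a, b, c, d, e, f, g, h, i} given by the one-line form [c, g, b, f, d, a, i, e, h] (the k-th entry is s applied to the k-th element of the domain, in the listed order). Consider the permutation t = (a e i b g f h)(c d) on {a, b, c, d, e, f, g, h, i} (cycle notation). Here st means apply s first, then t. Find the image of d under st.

First apply s: s(d) = f, then t(f) = h. Thus (st)(d) = h.

h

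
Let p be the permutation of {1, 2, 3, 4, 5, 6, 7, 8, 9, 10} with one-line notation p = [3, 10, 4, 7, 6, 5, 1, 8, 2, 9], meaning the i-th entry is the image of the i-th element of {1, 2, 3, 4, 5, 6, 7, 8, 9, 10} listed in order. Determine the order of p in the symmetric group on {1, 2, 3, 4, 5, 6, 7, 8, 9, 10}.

12

Writing p as disjoint cycles, the cycle lengths are 4, 3, 2, 1.
The order of p is the least common multiple of its cycle lengths: lcm(4, 3, 2) = 12.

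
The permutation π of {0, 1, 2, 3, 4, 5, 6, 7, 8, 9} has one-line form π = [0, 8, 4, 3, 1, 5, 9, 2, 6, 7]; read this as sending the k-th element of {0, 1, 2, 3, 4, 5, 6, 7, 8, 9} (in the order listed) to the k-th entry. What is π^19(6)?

Tracing 6 → 9 → … returns to 6 after 7 steps, so 6 lies in a 7-cycle (1, 8, 6, 9, 7, 2, 4).
Powers repeat with period 7 on this cycle, and 19 mod 7 = 5, so π^19(6) = π^5(6).
Advancing 5 steps from 6: 6 → 9 → 7 → 2 → 4 → 1.

1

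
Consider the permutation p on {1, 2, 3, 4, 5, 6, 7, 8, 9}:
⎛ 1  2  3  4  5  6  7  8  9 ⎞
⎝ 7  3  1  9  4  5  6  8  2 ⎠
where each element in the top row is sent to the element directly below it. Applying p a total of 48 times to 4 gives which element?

Tracing 4 → 9 → … returns to 4 after 8 steps, so 4 lies in an 8-cycle (1, 7, 6, 5, 4, 9, 2, 3).
On an 8-cycle, p^8 is the identity, so p^48 = p^0 there (48 ≡ 0 mod 8).
So p^48(4) = 4.

4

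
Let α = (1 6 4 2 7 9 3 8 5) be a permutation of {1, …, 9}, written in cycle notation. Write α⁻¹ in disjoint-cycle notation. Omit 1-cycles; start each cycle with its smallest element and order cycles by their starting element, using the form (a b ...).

(1 5 8 3 9 7 2 4 6)

Inverting a permutation written in cycle notation just reverses the order within every cycle.
Reversing each cycle of α and rotating so the smallest element leads gives (1 5 8 3 9 7 2 4 6).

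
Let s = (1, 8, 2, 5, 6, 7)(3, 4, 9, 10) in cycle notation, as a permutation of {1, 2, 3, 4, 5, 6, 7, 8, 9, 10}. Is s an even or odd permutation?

even

The cycle lengths are 6, 4.
A cycle is odd iff its length is even; s has 2 even-length cycles, so sgn(s) = (−1)^2 and s is even.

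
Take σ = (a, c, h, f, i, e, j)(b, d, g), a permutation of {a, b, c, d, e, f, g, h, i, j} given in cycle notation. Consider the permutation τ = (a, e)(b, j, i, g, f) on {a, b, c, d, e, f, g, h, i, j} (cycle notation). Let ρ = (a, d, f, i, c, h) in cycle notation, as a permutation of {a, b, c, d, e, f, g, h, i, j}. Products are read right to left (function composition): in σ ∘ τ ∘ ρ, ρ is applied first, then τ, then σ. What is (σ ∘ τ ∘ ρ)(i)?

(σ ∘ τ ∘ ρ)(i) = σ(τ(ρ(i))). ρ(i) = c, then τ(c) = c, then σ(c) = h, so the result is h.

h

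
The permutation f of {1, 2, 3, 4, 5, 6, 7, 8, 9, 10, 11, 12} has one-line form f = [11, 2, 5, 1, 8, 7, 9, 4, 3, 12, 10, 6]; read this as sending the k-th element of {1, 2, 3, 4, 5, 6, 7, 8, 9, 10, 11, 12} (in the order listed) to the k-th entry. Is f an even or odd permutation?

In disjoint-cycle form the cycle lengths are 11, 1.
A cycle of length ℓ contributes ℓ−1 transpositions, so f is a product of 10 transpositions — even.

even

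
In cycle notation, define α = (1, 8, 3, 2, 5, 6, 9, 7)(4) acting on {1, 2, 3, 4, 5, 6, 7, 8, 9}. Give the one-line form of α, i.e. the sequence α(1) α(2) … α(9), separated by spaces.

Reading each image from the cycles: 1→8, 2→5, 3→2, 4→4, 5→6, 6→9, 7→1, 8→3, 9→7.
So the one-line form is 8 5 2 4 6 9 1 3 7.

8 5 2 4 6 9 1 3 7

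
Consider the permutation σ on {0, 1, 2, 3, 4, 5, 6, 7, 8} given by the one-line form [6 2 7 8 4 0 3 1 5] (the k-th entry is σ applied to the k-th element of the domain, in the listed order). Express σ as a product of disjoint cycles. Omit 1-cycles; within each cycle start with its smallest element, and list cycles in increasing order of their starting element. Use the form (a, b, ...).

(0, 6, 3, 8, 5)(1, 2, 7)

From 0: 0 → 6 → 3 → 8 → 5 → 0, closing the cycle (0, 6, 3, 8, 5).
Continuing from each remaining unvisited element yields (0, 6, 3, 8, 5)(1, 2, 7).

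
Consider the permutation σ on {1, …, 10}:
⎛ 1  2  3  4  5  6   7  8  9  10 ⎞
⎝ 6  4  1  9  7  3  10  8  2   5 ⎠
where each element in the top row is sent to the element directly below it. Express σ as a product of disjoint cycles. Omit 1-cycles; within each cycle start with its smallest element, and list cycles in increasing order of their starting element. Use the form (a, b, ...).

From 1: 1 → 6 → 3 → 1, closing the cycle (1, 6, 3).
Continuing from each remaining unvisited element yields (1, 6, 3)(2, 4, 9)(5, 7, 10).

(1, 6, 3)(2, 4, 9)(5, 7, 10)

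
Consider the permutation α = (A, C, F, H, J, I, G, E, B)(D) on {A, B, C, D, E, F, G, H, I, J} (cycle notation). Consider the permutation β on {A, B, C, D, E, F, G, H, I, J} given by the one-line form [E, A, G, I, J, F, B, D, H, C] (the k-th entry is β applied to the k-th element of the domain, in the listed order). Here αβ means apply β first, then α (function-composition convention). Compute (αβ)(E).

I

β(E) = J, then α(J) = I; composing gives (αβ)(E) = I.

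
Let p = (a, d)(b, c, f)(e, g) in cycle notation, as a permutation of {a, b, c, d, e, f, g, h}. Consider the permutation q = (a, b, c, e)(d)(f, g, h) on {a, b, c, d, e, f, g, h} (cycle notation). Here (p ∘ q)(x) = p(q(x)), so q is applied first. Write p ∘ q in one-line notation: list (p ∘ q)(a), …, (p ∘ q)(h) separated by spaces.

c f g a d e h b

(p ∘ q)(x) = p(q(x)). Computing each image: p(q(a)) = p(b) = c, p(q(b)) = p(c) = f, p(q(c)) = p(e) = g, p(q(d)) = p(d) = a, p(q(e)) = p(a) = d, p(q(f)) = p(g) = e, p(q(g)) = p(h) = h, p(q(h)) = p(f) = b.
Hence p ∘ q = [c f g a d e h b].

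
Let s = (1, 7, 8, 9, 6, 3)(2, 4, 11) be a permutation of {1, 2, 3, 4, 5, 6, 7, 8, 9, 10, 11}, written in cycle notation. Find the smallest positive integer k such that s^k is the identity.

6

The cycle type of s is (6, 3, 1, 1).
The order is lcm(6, 3) = 6.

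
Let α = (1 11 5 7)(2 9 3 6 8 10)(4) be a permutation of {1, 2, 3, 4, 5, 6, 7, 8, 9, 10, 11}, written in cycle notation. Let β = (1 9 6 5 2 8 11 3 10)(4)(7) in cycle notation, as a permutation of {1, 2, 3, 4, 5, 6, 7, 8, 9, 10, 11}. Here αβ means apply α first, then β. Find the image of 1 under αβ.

3

α(1) = 11, then β(11) = 3; composing gives (αβ)(1) = 3.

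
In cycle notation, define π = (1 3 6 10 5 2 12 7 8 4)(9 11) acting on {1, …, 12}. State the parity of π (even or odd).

even

The cycle lengths are 10, 2.
A cycle is odd iff its length is even; π has 2 even-length cycles, so sgn(π) = (−1)^2 and π is even.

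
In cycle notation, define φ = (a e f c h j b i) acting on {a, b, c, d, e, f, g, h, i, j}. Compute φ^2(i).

e

i lies in the 8-cycle (a e f c h j b i).
Advancing 2 steps from i: i → a → e.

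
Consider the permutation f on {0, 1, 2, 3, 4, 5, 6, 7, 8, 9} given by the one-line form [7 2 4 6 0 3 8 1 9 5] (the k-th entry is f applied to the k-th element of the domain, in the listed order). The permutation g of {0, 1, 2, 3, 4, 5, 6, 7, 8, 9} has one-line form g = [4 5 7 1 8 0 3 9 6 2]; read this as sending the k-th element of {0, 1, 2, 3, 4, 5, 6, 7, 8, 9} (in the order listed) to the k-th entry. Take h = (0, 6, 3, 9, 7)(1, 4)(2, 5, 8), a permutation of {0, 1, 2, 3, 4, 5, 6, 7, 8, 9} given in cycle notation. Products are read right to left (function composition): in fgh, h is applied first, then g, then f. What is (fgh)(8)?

1

(fgh)(8) = f(g(h(8))). h(8) = 2, then g(2) = 7, then f(7) = 1, so the result is 1.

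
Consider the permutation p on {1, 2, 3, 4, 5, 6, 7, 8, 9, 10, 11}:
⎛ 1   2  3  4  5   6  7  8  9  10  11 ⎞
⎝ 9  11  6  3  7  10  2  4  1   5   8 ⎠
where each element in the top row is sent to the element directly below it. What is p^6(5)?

Tracing 5 → 7 → … returns to 5 after 9 steps, so 5 lies in a 9-cycle (2 11 8 4 3 6 10 5 7).
Stepping 6 places around the cycle: 5 → 7 → 2 → 11 → 8 → 4 → 3.

3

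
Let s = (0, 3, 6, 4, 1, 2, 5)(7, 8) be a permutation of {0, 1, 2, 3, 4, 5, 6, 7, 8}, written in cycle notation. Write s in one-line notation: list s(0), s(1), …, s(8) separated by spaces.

3 2 5 6 1 0 4 8 7

Each element maps to the next entry in its cycle (wrapping to the front): 0↦3, 1↦2, 2↦5, 3↦6, 4↦1, 5↦0, 6↦4, 7↦8, 8↦7.
So the one-line form is 3 2 5 6 1 0 4 8 7.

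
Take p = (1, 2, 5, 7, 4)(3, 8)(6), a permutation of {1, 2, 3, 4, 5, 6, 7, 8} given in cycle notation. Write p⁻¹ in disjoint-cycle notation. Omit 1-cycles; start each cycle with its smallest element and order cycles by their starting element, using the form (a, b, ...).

(1, 4, 7, 5, 2)(3, 8)

If p sends a → b within a cycle, p⁻¹ sends b → a; equivalently, reverse each cycle.
Reversing each cycle of p and rotating so the smallest element leads gives (1, 4, 7, 5, 2)(3, 8).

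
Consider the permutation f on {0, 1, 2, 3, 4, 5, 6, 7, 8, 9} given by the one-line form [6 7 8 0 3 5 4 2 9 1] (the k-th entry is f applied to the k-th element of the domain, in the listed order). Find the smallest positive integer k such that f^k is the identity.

Decomposing into disjoint cycles gives cycle lengths 5, 4, 1.
The order of f is the least common multiple of its cycle lengths: lcm(5, 4) = 20.

20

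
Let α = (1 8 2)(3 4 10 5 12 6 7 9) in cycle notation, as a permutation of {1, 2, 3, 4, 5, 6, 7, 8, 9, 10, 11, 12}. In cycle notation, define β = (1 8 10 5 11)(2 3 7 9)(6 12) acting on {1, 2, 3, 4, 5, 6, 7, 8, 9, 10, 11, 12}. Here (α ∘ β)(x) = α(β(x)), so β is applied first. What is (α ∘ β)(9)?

β(9) = 2, then α(2) = 1; composing gives (α ∘ β)(9) = 1.

1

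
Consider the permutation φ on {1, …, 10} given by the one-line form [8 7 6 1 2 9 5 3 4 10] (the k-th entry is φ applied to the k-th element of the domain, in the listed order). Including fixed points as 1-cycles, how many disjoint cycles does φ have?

The cycle decomposition is (1 8 3 6 9 4)(2 7 5)(10), which has 3 cycles (counting 1-cycles).

3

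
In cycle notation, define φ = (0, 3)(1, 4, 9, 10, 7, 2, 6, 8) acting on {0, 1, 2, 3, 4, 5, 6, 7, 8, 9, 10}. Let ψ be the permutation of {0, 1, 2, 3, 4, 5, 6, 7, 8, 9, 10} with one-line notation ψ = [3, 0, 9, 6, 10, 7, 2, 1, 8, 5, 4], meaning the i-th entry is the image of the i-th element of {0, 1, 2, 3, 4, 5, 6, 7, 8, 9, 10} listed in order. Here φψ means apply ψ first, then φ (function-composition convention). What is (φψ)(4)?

7

(φψ)(4) = φ(ψ(4)). ψ(4) = 10, then φ(10) = 7. So (φψ)(4) = 7.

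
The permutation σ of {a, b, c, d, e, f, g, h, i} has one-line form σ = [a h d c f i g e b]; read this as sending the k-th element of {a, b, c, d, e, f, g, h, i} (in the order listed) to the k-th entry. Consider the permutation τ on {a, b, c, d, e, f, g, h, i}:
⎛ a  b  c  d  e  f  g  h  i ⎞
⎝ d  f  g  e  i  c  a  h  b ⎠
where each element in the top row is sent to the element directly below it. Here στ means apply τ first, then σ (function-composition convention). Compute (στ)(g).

a

(στ)(g) = σ(τ(g)). τ(g) = a, then σ(a) = a. So (στ)(g) = a.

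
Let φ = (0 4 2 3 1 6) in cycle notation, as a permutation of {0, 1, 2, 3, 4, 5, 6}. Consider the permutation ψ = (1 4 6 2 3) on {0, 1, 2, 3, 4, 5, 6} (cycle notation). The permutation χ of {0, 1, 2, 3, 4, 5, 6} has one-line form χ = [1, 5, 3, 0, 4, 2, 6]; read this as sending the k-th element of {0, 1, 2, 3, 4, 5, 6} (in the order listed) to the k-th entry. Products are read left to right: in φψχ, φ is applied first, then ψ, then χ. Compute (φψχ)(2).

5

Chase 2: φ(2) = 3; ψ(3) = 1; χ(1) = 5. Hence (φψχ)(2) = 5.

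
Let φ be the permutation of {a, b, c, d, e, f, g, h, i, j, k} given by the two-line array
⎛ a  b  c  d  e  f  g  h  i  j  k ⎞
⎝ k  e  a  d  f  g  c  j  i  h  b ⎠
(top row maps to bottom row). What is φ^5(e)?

k

Tracing e → f → … returns to e after 7 steps, so e lies in a 7-cycle (a k b e f g c).
Advancing 5 steps from e: e → f → g → c → a → k.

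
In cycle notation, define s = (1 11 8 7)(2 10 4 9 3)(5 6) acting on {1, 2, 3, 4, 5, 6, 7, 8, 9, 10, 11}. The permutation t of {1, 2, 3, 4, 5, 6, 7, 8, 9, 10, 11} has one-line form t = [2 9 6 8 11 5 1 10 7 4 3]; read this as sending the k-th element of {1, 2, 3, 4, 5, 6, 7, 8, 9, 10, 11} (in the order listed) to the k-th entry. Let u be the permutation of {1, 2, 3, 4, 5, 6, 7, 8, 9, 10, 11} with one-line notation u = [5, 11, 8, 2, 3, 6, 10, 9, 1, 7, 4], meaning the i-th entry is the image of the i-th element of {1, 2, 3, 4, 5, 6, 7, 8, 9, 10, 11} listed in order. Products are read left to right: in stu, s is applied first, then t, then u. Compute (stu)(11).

(stu)(11) = u(t(s(11))). s(11) = 8, then t(8) = 10, then u(10) = 7, so the result is 7.

7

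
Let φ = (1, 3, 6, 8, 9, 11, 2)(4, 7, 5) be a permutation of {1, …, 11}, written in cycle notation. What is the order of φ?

21

The cycle type of φ is (7, 3, 1).
Since disjoint cycles commute, ord(φ) = lcm(7, 3) = 21.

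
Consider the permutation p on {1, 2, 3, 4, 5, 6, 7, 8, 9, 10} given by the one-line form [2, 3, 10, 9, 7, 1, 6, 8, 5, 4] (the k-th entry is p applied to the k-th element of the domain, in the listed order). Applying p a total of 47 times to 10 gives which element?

Tracing 10 → 4 → … returns to 10 after 9 steps, so 10 lies in a 9-cycle (1 2 3 10 4 9 5 7 6).
Powers repeat with period 9 on this cycle, and 47 mod 9 = 2, so p^47(10) = p^2(10).
Stepping 2 places around the cycle: 10 → 4 → 9.

9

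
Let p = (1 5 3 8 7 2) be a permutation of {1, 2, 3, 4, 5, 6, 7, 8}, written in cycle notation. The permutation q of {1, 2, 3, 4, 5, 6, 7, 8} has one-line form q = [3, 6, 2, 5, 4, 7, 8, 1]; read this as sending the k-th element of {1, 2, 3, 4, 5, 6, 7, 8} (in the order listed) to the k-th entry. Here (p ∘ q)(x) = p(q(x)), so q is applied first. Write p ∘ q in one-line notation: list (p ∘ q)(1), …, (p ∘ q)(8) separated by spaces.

8 6 1 3 4 2 7 5

(p ∘ q)(x) = p(q(x)). Computing each image: p(q(1)) = p(3) = 8, p(q(2)) = p(6) = 6, p(q(3)) = p(2) = 1, p(q(4)) = p(5) = 3, p(q(5)) = p(4) = 4, p(q(6)) = p(7) = 2, p(q(7)) = p(8) = 7, p(q(8)) = p(1) = 5.
Hence p ∘ q = [8 6 1 3 4 2 7 5].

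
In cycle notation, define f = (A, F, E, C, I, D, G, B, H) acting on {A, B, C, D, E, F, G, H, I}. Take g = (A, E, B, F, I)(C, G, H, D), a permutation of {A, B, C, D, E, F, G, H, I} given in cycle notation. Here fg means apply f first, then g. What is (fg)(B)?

D

f(B) = H, then g(H) = D; composing gives (fg)(B) = D.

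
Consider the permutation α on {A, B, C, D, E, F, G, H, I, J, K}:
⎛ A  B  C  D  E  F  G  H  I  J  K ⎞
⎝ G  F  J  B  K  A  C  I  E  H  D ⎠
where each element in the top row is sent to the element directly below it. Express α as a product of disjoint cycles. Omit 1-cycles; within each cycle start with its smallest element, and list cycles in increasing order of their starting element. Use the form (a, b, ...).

(A, G, C, J, H, I, E, K, D, B, F)

Iterating α from A gives A → G → C → J → H → I → E → K → D → B → F → A; that is the 11-cycle (A, G, C, J, H, I, E, K, D, B, F).
Continuing from each remaining unvisited element yields (A, G, C, J, H, I, E, K, D, B, F).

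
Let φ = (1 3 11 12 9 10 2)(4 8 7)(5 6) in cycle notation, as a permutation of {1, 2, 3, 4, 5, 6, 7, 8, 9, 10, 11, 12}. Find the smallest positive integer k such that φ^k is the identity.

42

The disjoint cycles have lengths 7, 3, 2.
The order of φ is the least common multiple of its cycle lengths: lcm(7, 3, 2) = 42.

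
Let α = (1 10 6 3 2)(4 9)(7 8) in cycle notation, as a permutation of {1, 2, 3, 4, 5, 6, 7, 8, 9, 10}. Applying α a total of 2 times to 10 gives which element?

3

10 lies in the 5-cycle (1 10 6 3 2).
Advancing 2 steps from 10: 10 → 6 → 3.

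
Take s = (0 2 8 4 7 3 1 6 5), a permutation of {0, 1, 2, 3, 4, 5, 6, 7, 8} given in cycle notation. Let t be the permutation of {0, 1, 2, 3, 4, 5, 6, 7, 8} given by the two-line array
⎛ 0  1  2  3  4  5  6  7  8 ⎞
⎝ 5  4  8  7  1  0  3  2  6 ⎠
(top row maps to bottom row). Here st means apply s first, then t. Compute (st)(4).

(st)(4) = t(s(4)). s(4) = 7, then t(7) = 2. So (st)(4) = 2.

2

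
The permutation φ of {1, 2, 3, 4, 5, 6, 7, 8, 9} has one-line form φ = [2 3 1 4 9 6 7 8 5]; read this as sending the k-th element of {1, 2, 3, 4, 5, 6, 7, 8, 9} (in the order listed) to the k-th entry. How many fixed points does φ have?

4

The fixed points (elements with φ(x) = x) are {4, 6, 7, 8}, so there are 4.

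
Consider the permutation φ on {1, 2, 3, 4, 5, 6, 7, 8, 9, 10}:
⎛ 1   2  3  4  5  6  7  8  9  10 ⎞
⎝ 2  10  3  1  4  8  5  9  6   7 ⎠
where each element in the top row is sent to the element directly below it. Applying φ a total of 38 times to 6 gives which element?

Tracing 6 → 8 → … returns to 6 after 3 steps, so 6 lies in a 3-cycle (6 8 9).
Since the cycle has length 3, φ^38 acts on it the same as φ^2 (38 mod 3 = 2).
Stepping 2 places around the cycle: 6 → 8 → 9.

9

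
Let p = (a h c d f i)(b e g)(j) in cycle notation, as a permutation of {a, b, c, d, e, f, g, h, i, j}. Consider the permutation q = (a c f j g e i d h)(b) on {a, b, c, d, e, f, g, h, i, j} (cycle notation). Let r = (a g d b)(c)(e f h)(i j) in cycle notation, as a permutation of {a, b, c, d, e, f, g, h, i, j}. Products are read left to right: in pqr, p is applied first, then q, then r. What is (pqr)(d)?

i

Chase d: p(d) = f; q(f) = j; r(j) = i. Hence (pqr)(d) = i.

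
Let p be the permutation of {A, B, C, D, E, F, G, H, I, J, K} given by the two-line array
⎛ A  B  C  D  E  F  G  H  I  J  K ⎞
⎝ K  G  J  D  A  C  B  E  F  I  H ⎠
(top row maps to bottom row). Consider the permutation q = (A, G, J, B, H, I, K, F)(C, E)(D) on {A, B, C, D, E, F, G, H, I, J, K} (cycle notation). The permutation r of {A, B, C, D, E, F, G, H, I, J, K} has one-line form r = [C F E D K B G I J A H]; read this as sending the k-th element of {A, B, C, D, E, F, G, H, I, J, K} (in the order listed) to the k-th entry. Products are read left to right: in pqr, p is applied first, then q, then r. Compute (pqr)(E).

Chase E: p(E) = A; q(A) = G; r(G) = G. Hence (pqr)(E) = G.

G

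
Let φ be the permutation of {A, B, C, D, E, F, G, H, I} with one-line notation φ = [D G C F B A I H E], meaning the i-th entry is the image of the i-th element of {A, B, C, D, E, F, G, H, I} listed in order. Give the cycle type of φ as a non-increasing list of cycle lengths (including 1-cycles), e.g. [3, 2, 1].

The disjoint cycles are (A D F)(B G I E)(C)(H), with lengths 4, 3, 1, 1 in non-increasing order.

[4, 3, 1, 1]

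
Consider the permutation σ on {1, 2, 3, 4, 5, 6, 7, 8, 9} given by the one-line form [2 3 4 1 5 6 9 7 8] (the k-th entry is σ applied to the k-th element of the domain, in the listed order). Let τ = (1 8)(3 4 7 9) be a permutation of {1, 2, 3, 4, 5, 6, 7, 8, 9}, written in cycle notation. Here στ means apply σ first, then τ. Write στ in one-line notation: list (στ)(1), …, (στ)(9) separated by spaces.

2 4 7 8 5 6 3 9 1

For each element, apply σ then τ: 1 → 2 → 2; 2 → 3 → 4; 3 → 4 → 7; 4 → 1 → 8; 5 → 5 → 5; 6 → 6 → 6; 7 → 9 → 3; 8 → 7 → 9; 9 → 8 → 1.
Collecting the images, στ = [2 4 7 8 5 6 3 9 1].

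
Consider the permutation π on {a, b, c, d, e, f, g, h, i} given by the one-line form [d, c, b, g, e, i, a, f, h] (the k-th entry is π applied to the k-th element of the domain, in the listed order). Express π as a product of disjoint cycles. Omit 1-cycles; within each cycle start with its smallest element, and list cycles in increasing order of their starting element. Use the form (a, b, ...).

(a, d, g)(b, c)(f, i, h)

From a: a → d → g → a, closing the cycle (a, d, g).
Continuing from each remaining unvisited element yields (a, d, g)(b, c)(f, i, h).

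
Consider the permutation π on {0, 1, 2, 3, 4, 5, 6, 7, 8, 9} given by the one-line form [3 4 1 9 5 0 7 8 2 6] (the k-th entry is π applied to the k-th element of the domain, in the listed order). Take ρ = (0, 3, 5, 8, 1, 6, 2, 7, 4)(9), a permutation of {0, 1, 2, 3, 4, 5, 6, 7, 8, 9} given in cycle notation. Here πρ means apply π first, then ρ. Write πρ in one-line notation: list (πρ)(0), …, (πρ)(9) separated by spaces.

5 0 6 9 8 3 4 1 7 2

(πρ)(x) = ρ(π(x)). Computing each image: ρ(π(0)) = ρ(3) = 5, ρ(π(1)) = ρ(4) = 0, ρ(π(2)) = ρ(1) = 6, ρ(π(3)) = ρ(9) = 9, ρ(π(4)) = ρ(5) = 8, ρ(π(5)) = ρ(0) = 3, ρ(π(6)) = ρ(7) = 4, ρ(π(7)) = ρ(8) = 1, ρ(π(8)) = ρ(2) = 7, ρ(π(9)) = ρ(6) = 2.
Hence πρ = [5 0 6 9 8 3 4 1 7 2].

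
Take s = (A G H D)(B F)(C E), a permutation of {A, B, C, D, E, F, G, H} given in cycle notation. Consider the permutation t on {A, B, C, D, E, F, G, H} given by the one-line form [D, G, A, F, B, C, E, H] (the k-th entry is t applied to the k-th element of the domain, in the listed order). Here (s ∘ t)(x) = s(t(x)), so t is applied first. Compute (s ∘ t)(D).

First apply t: t(D) = F, then s(F) = B. Thus (s ∘ t)(D) = B.

B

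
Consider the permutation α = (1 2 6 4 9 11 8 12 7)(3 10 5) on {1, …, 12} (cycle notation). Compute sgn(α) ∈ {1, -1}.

1

The cycle lengths are 9, 3.
A cycle is odd iff its length is even; α has 0 even-length cycles, so sgn(α) = (−1)^0 and α is even.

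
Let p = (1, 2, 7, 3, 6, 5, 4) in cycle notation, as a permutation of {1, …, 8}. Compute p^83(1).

1 lies in the 7-cycle (1, 2, 7, 3, 6, 5, 4).
Since the cycle has length 7, p^83 acts on it the same as p^6 (83 mod 7 = 6).
Stepping 6 places around the cycle: 1 → 2 → 7 → 3 → 6 → 5 → 4.

4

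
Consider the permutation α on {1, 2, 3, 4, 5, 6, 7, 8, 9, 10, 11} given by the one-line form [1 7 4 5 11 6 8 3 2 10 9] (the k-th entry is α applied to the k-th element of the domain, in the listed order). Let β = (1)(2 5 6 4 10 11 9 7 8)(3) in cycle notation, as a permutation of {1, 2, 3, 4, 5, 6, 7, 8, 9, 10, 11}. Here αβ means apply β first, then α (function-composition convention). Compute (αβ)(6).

5

β(6) = 4, then α(4) = 5; composing gives (αβ)(6) = 5.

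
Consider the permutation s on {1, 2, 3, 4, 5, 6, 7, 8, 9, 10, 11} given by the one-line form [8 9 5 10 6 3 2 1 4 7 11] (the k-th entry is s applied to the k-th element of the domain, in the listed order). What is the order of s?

30

Decomposing into disjoint cycles gives cycle lengths 5, 3, 2, 1.
Since disjoint cycles commute, ord(s) = lcm(5, 3, 2) = 30.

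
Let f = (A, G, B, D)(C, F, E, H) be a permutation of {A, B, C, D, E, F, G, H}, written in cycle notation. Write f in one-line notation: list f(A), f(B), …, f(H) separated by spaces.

G D F A H E B C

Image by image: A→G, B→D, C→F, D→A, E→H, F→E, G→B, H→C.
So the one-line form is G D F A H E B C.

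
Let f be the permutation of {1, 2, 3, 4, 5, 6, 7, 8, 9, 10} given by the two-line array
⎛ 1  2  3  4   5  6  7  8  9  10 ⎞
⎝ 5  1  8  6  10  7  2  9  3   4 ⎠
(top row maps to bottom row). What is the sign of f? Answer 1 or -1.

1

In disjoint-cycle form the cycle lengths are 7, 3.
A cycle of length ℓ contributes ℓ−1 transpositions, so f is a product of 6 + 2 = 8 transpositions — even.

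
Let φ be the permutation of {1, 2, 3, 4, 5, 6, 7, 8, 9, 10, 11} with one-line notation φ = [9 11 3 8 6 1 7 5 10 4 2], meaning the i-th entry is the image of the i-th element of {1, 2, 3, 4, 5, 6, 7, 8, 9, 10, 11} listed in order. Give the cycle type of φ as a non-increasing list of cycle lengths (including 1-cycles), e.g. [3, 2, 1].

[7, 2, 1, 1]

The disjoint cycles are (1, 9, 10, 4, 8, 5, 6)(2, 11)(3)(7), with lengths 7, 2, 1, 1 in non-increasing order.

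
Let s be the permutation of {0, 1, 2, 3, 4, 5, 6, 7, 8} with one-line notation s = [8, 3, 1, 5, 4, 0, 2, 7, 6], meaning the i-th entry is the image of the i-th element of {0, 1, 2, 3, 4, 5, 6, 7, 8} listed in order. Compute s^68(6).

0

Tracing 6 → 2 → … returns to 6 after 7 steps, so 6 lies in a 7-cycle (0, 8, 6, 2, 1, 3, 5).
Since the cycle has length 7, s^68 acts on it the same as s^5 (68 mod 7 = 5).
Stepping 5 places around the cycle: 6 → 2 → 1 → 3 → 5 → 0.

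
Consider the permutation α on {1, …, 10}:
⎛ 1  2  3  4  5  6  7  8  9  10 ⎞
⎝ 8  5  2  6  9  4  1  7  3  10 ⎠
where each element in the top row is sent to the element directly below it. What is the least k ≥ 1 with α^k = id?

Writing α as disjoint cycles, the cycle lengths are 4, 3, 2, 1.
Since disjoint cycles commute, ord(α) = lcm(4, 3, 2) = 12.

12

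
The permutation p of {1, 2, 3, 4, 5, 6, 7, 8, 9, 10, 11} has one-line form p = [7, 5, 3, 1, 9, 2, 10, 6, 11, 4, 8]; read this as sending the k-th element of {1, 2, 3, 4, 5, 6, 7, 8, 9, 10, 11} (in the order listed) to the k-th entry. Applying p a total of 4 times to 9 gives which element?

2

Tracing 9 → 11 → … returns to 9 after 6 steps, so 9 lies in a 6-cycle (2, 5, 9, 11, 8, 6).
Advancing 4 steps from 9: 9 → 11 → 8 → 6 → 2.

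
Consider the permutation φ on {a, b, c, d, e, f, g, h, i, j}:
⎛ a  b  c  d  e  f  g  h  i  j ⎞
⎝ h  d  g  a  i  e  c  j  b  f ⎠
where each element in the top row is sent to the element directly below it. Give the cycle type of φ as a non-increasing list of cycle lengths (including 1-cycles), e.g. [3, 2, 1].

The disjoint cycles are (a h j f e i b d)(c g), with lengths 8, 2 in non-increasing order.

[8, 2]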